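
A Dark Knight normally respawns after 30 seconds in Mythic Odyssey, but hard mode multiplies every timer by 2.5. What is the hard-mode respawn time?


Respawn time = base * multiplier
= 30 * 2.5
= 75.0 seconds

75.0 seconds


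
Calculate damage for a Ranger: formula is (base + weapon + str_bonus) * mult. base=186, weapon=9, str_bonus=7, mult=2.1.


Sum base + weapon + str = 186 + 9 + 7 = 202
Multiply by 2.1:
202 * 2.1 = 424.2

424.2 damage


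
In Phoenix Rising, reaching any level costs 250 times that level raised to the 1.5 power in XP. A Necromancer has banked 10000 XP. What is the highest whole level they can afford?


XP = 250 * level^1.5, so level = (XP / 250)^(1/1.5)
= (10000 / 250)^(1/1.5)
= 40.0^0.6667
= 11.6961
Floor: level = 11

level 11


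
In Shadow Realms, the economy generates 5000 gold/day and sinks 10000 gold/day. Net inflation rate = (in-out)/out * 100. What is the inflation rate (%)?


Net gold = 5000 - 10000 = -5000
Inflation rate = net / sunk * 100 = -5000 / 10000 * 100
= -0.5 * 100
= -50.00%

-50.00%


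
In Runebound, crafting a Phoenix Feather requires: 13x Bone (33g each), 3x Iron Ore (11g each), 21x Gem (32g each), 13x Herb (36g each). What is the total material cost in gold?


Cost breakdown:
  Bone: 13 * 33 = 429
  Iron Ore: 3 * 11 = 33
  Gem: 21 * 32 = 672
  Herb: 13 * 36 = 468
Total = 429 + 33 + 672 + 468 = 1602

1602 gold


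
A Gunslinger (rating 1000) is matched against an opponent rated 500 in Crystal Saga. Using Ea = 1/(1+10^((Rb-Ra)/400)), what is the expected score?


Elo expected score: Ea = 1/(1 + 10^((Rb-Ra)/400))
Rb - Ra = 500 - 1000 = -500
(Rb-Ra)/400 = -500/400 = -1.25
10^-1.25 = 0.056234
Ea = 1/(1 + 0.056234) = 1/1.056234 = 0.9468

0.9468


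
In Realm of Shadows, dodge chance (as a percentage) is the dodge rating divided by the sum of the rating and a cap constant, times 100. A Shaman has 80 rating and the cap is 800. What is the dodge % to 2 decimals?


dodge% = 80 / (80 + 800) * 100
= 80 / 880 * 100
= 0.090909 * 100
= 9.09%

9.09%


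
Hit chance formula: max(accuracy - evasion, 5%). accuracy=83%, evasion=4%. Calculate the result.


accuracy - evasion = 83 - 4 = 79
Apply floor: max(79, 5) = 79
Hit chance = 79%

79%


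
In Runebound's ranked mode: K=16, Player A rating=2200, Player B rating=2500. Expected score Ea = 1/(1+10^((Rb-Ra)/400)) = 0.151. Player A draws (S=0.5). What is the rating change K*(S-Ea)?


Elo update: delta = K * (S - Ea), where S = 0.5 (draws)
S - Ea = 0.5 - 0.151 = 0.349
Rating change = 16 * 0.349
= 5.58

5.58 rating points


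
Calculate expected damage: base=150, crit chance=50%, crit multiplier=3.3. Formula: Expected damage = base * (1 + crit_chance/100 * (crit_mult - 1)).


E[dmg] = base * (1 + crit_chance * (crit_mult - 1))
cc as decimal = 50/100 = 0.5
cm - 1 = 3.3 - 1 = 2.3
Bonus factor = 0.5 * 2.3 = 1.15
Total multiplier = 1 + 1.15 = 2.15
Expected damage = 150 * 2.15 = 322.50

322.50 damage


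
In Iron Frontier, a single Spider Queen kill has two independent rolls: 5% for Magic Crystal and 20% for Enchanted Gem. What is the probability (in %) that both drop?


For independent events, P(both) = P(A) * P(B)
= 5% * 20%
= 100 / 100 %
= 1.0%

1.0%


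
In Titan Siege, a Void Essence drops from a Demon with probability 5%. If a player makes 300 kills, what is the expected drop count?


Expected drops = kills * (drop_rate / 100)
= 300 * (5 / 100)
= 300 * 0.05
= 15.0

15.0 drops


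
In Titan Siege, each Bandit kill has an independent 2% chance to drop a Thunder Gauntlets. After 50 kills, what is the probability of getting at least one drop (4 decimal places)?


P(at least one) = 1 - P(none) = 1 - (1-p)^n
p = 2/100 = 0.02
1 - p = 0.98
(1 - p)^50 = 0.98^50 = 0.364170
P(at least one) = 1 - 0.364170 = 0.6358

0.6358


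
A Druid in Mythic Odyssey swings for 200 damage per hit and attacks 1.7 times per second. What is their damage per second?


DPS = damage * attack_speed
= 200 * 1.7
= 340.0

340.0 DPS


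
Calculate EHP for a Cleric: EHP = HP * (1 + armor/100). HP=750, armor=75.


EHP = 750 * (1 + 75/100)
= 750 * (1 + 0.75)
= 750 * 1.75
= 1312.5

1312.5 EHP


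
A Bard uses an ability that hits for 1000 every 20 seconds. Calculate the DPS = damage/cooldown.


DPS = damage / cooldown
= 1000 / 20
= 50.00

50.00 DPS


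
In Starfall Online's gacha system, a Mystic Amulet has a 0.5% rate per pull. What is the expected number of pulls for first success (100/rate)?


Expected pulls for a geometric distribution = 1/p = 100 / rate%
= 100 / 0.5
= 200.0

200.0 pulls


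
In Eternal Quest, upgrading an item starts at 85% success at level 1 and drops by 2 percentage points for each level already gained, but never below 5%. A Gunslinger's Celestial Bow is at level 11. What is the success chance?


raw_rate = 85 - 2 * (11 - 1)
= 85 - 2 * 10
= 85 - 20
= 65
Apply floor: max(65, 5) = 65%

65%


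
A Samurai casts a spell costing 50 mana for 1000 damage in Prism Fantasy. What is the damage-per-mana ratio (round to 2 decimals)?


Efficiency = damage / mana
= 1000 / 50
= 20.00

20.00 dmg/mana


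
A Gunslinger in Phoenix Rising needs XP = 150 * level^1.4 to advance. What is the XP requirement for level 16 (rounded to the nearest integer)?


XP = 150 * level^1.4
Substitute level = 16:
XP = 150 * 16^1.4
= 150 * 48.5029
= 7275

7275 XP


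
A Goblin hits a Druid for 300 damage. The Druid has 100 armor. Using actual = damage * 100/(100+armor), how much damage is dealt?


actual = 300 * 100 / (100 + 100)
= 300 * 100 / 200
= 30000 / 200
= 150.00

150.00 damage


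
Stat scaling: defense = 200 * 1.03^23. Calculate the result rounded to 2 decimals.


value = base * growth^level
= 200 * 1.03^23
= 200 * 1.973587
= 394.72

394.72 defense


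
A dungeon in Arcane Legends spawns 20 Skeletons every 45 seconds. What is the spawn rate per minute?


Spawns per minute = count * (60 / interval)
= 20 * (60 / 45)
= 20 * 1.3333
= 26.67

26.67 per minute


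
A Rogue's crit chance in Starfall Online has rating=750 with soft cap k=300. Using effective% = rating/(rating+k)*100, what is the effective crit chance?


effective% = rating / (rating + k) * 100
= 750 / (750 + 300) * 100
= 750 / 1050 * 100
= 0.714286 * 100
= 71.43%

71.43%


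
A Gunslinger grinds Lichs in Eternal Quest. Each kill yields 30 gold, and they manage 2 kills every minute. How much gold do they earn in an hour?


Gold per minute = 30 * 2 = 60
Gold per hour = 60 * 60 = 3600

3600 gold/hour


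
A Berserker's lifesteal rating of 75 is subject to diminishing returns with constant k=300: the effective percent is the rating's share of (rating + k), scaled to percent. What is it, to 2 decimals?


effective% = rating / (rating + k) * 100
= 75 / (75 + 300) * 100
= 75 / 375 * 100
= 0.2 * 100
= 20.00%

20.00%


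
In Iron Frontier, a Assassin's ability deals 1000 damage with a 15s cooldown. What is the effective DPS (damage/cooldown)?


DPS = damage / cooldown
= 1000 / 15
= 66.67

66.67 DPS


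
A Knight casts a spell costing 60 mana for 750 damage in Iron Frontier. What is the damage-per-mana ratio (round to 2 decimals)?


Efficiency = damage / mana
= 750 / 60
= 12.50

12.50 dmg/mana


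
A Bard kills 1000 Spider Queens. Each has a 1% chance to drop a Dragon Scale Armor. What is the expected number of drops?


Expected drops = kills * (drop_rate / 100)
= 1000 * (1 / 100)
= 1000 * 0.01
= 10.0

10.0 drops


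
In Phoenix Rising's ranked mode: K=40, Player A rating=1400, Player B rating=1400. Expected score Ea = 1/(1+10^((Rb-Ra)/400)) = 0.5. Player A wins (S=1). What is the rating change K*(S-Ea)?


Elo update: delta = K * (S - Ea), where S = 1 (wins)
S - Ea = 1 - 0.5 = 0.5
Rating change = 40 * 0.5
= 20.00

20.00 rating points


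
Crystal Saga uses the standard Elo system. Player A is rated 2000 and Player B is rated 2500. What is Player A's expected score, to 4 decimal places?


Elo expected score: Ea = 1/(1 + 10^((Rb-Ra)/400))
Rb - Ra = 2500 - 2000 = 500
(Rb-Ra)/400 = 500/400 = 1.25
10^1.25 = 17.782794
Ea = 1/(1 + 17.782794) = 1/18.782794 = 0.0532

0.0532


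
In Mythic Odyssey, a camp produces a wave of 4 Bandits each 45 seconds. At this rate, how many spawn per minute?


Spawns per minute = count * (60 / interval)
= 4 * (60 / 45)
= 4 * 1.3333
= 5.33

5.33 per minute


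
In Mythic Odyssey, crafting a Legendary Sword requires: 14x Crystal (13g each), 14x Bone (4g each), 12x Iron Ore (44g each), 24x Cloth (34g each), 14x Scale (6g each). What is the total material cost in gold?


Cost breakdown:
  Crystal: 14 * 13 = 182
  Bone: 14 * 4 = 56
  Iron Ore: 12 * 44 = 528
  Cloth: 24 * 34 = 816
  Scale: 14 * 6 = 84
Total = 182 + 56 + 528 + 816 + 84 = 1666

1666 gold


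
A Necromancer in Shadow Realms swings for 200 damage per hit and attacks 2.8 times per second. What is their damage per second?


DPS = damage * attack_speed
= 200 * 2.8
= 560.0

560.0 DPS


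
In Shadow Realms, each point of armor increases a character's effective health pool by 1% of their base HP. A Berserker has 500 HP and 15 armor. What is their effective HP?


EHP = 500 * (1 + 15/100)
= 500 * (1 + 0.15)
= 500 * 1.15
= 575.0

575.0 EHP


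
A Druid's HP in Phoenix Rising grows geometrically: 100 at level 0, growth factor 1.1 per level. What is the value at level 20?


value = base * growth^level
= 100 * 1.1^20
= 100 * 6.7275
= 672.75

672.75 HP


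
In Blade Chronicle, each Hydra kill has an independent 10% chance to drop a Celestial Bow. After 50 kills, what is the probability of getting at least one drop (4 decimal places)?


P(at least one) = 1 - P(none) = 1 - (1-p)^n
p = 10/100 = 0.1
1 - p = 0.9
(1 - p)^50 = 0.9^50 = 0.005154
P(at least one) = 1 - 0.005154 = 0.9948

0.9948


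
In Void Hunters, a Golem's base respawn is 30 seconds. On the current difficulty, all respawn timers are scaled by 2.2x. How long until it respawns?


Respawn time = base * multiplier
= 30 * 2.2
= 66.0 seconds

66.0 seconds


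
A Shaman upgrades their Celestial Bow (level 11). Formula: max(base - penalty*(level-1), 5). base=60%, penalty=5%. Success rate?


raw_rate = 60 - 5 * (11 - 1)
= 60 - 5 * 10
= 60 - 50
= 10
Apply floor: max(10, 5) = 10%

10%


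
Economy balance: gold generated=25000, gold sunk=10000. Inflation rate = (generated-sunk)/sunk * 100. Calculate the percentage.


Net gold = 25000 - 10000 = 15000
Inflation rate = net / sunk * 100 = 15000 / 10000 * 100
= 1.5 * 100
= 150.00%

150.00%


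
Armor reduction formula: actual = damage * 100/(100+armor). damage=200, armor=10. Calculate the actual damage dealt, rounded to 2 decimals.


actual = 200 * 100 / (100 + 10)
= 200 * 100 / 110
= 20000 / 110
= 181.82

181.82 damage


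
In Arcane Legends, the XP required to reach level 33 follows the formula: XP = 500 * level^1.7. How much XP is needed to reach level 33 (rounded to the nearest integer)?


XP = 500 * level^1.7
Substitute level = 33:
XP = 500 * 33^1.7
= 500 * 381.4817
= 190741

190741 XP


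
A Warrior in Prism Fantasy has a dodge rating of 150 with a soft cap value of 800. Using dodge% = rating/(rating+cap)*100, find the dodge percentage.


dodge% = 150 / (150 + 800) * 100
= 150 / 950 * 100
= 0.157895 * 100
= 15.79%

15.79%


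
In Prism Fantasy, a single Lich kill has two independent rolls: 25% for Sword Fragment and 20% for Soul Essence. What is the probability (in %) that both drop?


For independent events, P(both) = P(A) * P(B)
= 25% * 20%
= 500 / 100 %
= 5.0%

5.0%


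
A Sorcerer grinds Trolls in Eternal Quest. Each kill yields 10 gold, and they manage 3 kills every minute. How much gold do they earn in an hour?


Gold per minute = 10 * 3 = 30
Gold per hour = 30 * 60 = 1800

1800 gold/hour


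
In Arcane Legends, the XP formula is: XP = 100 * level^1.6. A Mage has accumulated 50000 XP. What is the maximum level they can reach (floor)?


XP = 100 * level^1.6, so level = (XP / 100)^(1/1.6)
= (50000 / 100)^(1/1.6)
= 500.0^0.625
= 48.6246
Floor: level = 48

level 48


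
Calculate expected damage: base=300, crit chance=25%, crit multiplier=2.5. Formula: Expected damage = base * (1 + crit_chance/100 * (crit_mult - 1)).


E[dmg] = base * (1 + crit_chance * (crit_mult - 1))
cc as decimal = 25/100 = 0.25
cm - 1 = 2.5 - 1 = 1.5
Bonus factor = 0.25 * 1.5 = 0.375
Total multiplier = 1 + 0.375 = 1.375
Expected damage = 300 * 1.375 = 412.50

412.50 damage


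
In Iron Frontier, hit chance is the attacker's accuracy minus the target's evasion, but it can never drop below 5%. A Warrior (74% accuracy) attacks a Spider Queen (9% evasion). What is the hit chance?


accuracy - evasion = 74 - 9 = 65
Apply floor: max(65, 5) = 65
Hit chance = 65%

65%


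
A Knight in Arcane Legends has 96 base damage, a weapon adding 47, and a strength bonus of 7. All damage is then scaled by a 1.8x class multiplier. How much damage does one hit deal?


Sum base + weapon + str = 96 + 47 + 7 = 150
Multiply by 1.8:
150 * 1.8 = 270.0

270.0 damage


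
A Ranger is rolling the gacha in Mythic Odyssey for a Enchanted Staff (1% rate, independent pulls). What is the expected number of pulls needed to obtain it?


Expected pulls for a geometric distribution = 1/p = 100 / rate%
= 100 / 1
= 100.0

100.0 pulls


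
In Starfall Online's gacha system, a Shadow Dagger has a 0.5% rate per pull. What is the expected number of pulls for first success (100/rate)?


Expected pulls for a geometric distribution = 1/p = 100 / rate%
= 100 / 0.5
= 200.0

200.0 pulls


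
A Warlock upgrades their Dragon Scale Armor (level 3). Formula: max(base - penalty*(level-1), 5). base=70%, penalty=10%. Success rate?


raw_rate = 70 - 10 * (3 - 1)
= 70 - 10 * 2
= 70 - 20
= 50
Apply floor: max(50, 5) = 50%

50%


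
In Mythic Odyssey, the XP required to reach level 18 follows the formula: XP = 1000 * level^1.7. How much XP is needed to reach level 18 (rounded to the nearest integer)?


XP = 1000 * level^1.7
Substitute level = 18:
XP = 1000 * 18^1.7
= 1000 * 136.133
= 136133

136133 XP


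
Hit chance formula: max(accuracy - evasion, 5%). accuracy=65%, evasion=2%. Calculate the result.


accuracy - evasion = 65 - 2 = 63
Apply floor: max(63, 5) = 63
Hit chance = 63%

63%


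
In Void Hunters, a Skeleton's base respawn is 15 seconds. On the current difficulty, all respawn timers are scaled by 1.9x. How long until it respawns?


Respawn time = base * multiplier
= 15 * 1.9
= 28.5 seconds

28.5 seconds


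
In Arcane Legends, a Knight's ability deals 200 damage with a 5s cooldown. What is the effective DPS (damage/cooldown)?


DPS = damage / cooldown
= 200 / 5
= 40.00

40.00 DPS


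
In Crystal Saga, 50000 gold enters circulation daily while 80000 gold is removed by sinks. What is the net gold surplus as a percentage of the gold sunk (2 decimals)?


Net gold = 50000 - 80000 = -30000
Inflation rate = net / sunk * 100 = -30000 / 80000 * 100
= -0.375 * 100
= -37.50%

-37.50%


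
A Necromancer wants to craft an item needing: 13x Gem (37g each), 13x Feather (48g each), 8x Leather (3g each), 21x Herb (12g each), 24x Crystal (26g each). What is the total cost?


Cost breakdown:
  Gem: 13 * 37 = 481
  Feather: 13 * 48 = 624
  Leather: 8 * 3 = 24
  Herb: 21 * 12 = 252
  Crystal: 24 * 26 = 624
Total = 481 + 624 + 24 + 252 + 624 = 2005

2005 gold


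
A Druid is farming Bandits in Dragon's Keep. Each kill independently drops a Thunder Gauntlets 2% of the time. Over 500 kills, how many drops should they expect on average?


Expected drops = kills * (drop_rate / 100)
= 500 * (2 / 100)
= 500 * 0.02
= 10.0

10.0 drops


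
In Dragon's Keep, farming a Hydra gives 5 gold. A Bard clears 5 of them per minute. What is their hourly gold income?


Gold per minute = 5 * 5 = 25
Gold per hour = 25 * 60 = 1500

1500 gold/hour


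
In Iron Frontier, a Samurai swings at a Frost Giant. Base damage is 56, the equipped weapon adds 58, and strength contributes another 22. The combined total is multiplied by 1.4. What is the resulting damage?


Sum base + weapon + str = 56 + 58 + 22 = 136
Multiply by 1.4:
136 * 1.4 = 190.4

190.4 damage


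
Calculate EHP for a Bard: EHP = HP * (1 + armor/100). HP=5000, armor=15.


EHP = 5000 * (1 + 15/100)
= 5000 * (1 + 0.15)
= 5000 * 1.15
= 5750.0

5750.0 EHP


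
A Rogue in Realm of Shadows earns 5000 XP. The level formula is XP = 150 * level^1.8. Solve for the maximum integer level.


XP = 150 * level^1.8, so level = (XP / 150)^(1/1.8)
= (5000 / 150)^(1/1.8)
= 33.3333^0.5556
= 7.0153
Floor: level = 7

level 7


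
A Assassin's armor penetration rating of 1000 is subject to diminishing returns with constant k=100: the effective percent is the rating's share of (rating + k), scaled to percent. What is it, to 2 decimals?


effective% = rating / (rating + k) * 100
= 1000 / (1000 + 100) * 100
= 1000 / 1100 * 100
= 0.909091 * 100
= 90.91%

90.91%


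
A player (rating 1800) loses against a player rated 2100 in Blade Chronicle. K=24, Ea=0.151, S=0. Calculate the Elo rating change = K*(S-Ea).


Elo update: delta = K * (S - Ea), where S = 0 (loses)
S - Ea = 0 - 0.151 = -0.151
Rating change = 24 * -0.151
= -3.62

-3.62 rating points


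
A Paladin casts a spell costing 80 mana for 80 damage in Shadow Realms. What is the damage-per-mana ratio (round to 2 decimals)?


Efficiency = damage / mana
= 80 / 80
= 1.00

1.00 dmg/mana


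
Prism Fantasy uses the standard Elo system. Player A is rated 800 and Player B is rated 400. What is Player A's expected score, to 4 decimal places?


Elo expected score: Ea = 1/(1 + 10^((Rb-Ra)/400))
Rb - Ra = 400 - 800 = -400
(Rb-Ra)/400 = -400/400 = -1.0
10^-1.0 = 0.1
Ea = 1/(1 + 0.1) = 1/1.1 = 0.9091

0.9091


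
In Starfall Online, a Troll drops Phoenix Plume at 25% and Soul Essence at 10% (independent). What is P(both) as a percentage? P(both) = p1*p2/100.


For independent events, P(both) = P(A) * P(B)
= 25% * 10%
= 250 / 100 %
= 2.5%

2.5%


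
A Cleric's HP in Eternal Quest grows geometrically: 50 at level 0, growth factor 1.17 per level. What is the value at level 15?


value = base * growth^level
= 50 * 1.17^15
= 50 * 10.538721
= 526.94

526.94 HP


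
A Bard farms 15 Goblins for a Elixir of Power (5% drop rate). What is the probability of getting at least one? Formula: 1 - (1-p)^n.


P(at least one) = 1 - P(none) = 1 - (1-p)^n
p = 5/100 = 0.05
1 - p = 0.95
(1 - p)^15 = 0.95^15 = 0.463291
P(at least one) = 1 - 0.463291 = 0.5367

0.5367


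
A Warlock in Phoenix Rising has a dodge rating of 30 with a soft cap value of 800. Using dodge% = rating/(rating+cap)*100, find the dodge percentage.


dodge% = 30 / (30 + 800) * 100
= 30 / 830 * 100
= 0.036145 * 100
= 3.61%

3.61%


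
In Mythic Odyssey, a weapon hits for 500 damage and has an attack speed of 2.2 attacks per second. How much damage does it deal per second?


DPS = damage * attack_speed
= 500 * 2.2
= 1100.0

1100.0 DPS


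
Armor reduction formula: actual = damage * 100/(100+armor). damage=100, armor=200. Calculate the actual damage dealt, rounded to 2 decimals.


actual = 100 * 100 / (100 + 200)
= 100 * 100 / 300
= 10000 / 300
= 33.33

33.33 damage


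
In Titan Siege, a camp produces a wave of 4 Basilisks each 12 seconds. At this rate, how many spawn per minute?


Spawns per minute = count * (60 / interval)
= 4 * (60 / 12)
= 4 * 5.0
= 20.0

20.0 per minute


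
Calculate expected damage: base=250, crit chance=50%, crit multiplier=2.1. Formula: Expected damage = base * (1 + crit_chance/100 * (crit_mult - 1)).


E[dmg] = base * (1 + crit_chance * (crit_mult - 1))
cc as decimal = 50/100 = 0.5
cm - 1 = 2.1 - 1 = 1.1
Bonus factor = 0.5 * 1.1 = 0.55
Total multiplier = 1 + 0.55 = 1.55
Expected damage = 250 * 1.55 = 387.50

387.50 damage


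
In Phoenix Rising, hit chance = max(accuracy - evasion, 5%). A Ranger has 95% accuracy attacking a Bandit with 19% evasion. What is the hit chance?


accuracy - evasion = 95 - 19 = 76
Apply floor: max(76, 5) = 76
Hit chance = 76%

76%


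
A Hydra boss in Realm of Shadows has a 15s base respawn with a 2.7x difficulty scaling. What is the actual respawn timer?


Respawn time = base * multiplier
= 15 * 2.7
= 40.5 seconds

40.5 seconds


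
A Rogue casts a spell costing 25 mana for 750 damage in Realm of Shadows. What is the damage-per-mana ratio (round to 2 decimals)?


Efficiency = damage / mana
= 750 / 25
= 30.00

30.00 dmg/mana


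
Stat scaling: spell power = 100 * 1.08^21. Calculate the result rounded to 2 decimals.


value = base * growth^level
= 100 * 1.08^21
= 100 * 5.033834
= 503.38

503.38 spell power


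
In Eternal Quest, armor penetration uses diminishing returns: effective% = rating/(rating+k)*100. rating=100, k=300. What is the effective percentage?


effective% = rating / (rating + k) * 100
= 100 / (100 + 300) * 100
= 100 / 400 * 100
= 0.25 * 100
= 25.00%

25.00%


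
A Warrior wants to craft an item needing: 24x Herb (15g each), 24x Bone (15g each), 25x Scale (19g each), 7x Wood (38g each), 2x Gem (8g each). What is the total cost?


Cost breakdown:
  Herb: 24 * 15 = 360
  Bone: 24 * 15 = 360
  Scale: 25 * 19 = 475
  Wood: 7 * 38 = 266
  Gem: 2 * 8 = 16
Total = 360 + 360 + 475 + 266 + 16 = 1477

1477 gold


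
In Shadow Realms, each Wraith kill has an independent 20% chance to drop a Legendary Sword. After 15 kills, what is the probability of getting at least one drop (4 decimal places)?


P(at least one) = 1 - P(none) = 1 - (1-p)^n
p = 20/100 = 0.2
1 - p = 0.8
(1 - p)^15 = 0.8^15 = 0.035184
P(at least one) = 1 - 0.035184 = 0.9648

0.9648


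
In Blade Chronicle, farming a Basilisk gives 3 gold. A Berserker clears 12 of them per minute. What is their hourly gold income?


Gold per minute = 3 * 12 = 36
Gold per hour = 36 * 60 = 2160

2160 gold/hour


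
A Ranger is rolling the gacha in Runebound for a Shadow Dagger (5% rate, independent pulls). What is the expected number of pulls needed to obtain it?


Expected pulls for a geometric distribution = 1/p = 100 / rate%
= 100 / 5
= 20.0

20.0 pulls


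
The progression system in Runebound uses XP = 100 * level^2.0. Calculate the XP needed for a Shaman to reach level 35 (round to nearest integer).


XP = 100 * level^2.0
Substitute level = 35:
XP = 100 * 35^2.0
= 100 * 1225.0
= 122500

122500 XP


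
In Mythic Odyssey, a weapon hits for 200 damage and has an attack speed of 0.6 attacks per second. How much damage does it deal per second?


DPS = damage * attack_speed
= 200 * 0.6
= 120.0

120.0 DPS


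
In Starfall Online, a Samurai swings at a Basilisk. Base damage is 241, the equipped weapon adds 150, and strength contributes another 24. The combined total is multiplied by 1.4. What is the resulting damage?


Sum base + weapon + str = 241 + 150 + 24 = 415
Multiply by 1.4:
415 * 1.4 = 581.0

581.0 damage


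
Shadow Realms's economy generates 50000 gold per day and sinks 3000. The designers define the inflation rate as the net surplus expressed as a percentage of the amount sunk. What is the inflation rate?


Net gold = 50000 - 3000 = 47000
Inflation rate = net / sunk * 100 = 47000 / 3000 * 100
= 15.666667 * 100
= 1566.67%

1566.67%


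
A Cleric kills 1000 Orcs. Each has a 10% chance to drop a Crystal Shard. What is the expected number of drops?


Expected drops = kills * (drop_rate / 100)
= 1000 * (10 / 100)
= 1000 * 0.1
= 100.0

100.0 drops


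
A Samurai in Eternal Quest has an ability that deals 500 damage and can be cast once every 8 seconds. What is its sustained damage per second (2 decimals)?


DPS = damage / cooldown
= 500 / 8
= 62.50

62.50 DPS


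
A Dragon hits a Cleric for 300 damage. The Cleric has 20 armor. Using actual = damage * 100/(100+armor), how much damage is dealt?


actual = 300 * 100 / (100 + 20)
= 300 * 100 / 120
= 30000 / 120
= 250.00

250.00 damage


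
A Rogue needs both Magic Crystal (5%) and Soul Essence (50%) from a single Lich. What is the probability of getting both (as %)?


For independent events, P(both) = P(A) * P(B)
= 5% * 50%
= 250 / 100 %
= 2.5%

2.5%


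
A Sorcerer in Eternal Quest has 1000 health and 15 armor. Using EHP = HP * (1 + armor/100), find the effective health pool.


EHP = 1000 * (1 + 15/100)
= 1000 * (1 + 0.15)
= 1000 * 1.15
= 1150.0

1150.0 EHP


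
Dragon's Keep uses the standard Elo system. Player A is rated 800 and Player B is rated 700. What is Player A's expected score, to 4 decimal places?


Elo expected score: Ea = 1/(1 + 10^((Rb-Ra)/400))
Rb - Ra = 700 - 800 = -100
(Rb-Ra)/400 = -100/400 = -0.25
10^-0.25 = 0.562341
Ea = 1/(1 + 0.562341) = 1/1.562341 = 0.6401

0.6401


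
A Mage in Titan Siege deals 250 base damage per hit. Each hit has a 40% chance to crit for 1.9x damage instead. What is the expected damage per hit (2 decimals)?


E[dmg] = base * (1 + crit_chance * (crit_mult - 1))
cc as decimal = 40/100 = 0.4
cm - 1 = 1.9 - 1 = 0.9
Bonus factor = 0.4 * 0.9 = 0.36
Total multiplier = 1 + 0.36 = 1.36
Expected damage = 250 * 1.36 = 340.00

340.00 damage


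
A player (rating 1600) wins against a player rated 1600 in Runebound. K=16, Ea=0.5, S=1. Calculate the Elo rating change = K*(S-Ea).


Elo update: delta = K * (S - Ea), where S = 1 (wins)
S - Ea = 1 - 0.5 = 0.5
Rating change = 16 * 0.5
= 8.00

8.00 rating points


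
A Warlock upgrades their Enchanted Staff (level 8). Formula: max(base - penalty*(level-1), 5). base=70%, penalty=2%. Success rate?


raw_rate = 70 - 2 * (8 - 1)
= 70 - 2 * 7
= 70 - 14
= 56
Apply floor: max(56, 5) = 56%

56%


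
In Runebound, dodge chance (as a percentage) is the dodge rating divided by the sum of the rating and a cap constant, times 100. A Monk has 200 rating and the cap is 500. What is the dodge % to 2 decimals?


dodge% = 200 / (200 + 500) * 100
= 200 / 700 * 100
= 0.285714 * 100
= 28.57%

28.57%


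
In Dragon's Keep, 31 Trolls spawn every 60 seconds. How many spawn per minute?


Spawns per minute = count * (60 / interval)
= 31 * (60 / 60)
= 31 * 1.0
= 31.0

31.0 per minute


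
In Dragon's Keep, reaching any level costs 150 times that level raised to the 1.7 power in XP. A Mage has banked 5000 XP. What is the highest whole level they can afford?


XP = 150 * level^1.7, so level = (XP / 150)^(1/1.7)
= (5000 / 150)^(1/1.7)
= 33.3333^0.5882
= 7.867
Floor: level = 7

level 7


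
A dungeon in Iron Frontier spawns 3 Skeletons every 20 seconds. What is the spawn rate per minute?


Spawns per minute = count * (60 / interval)
= 3 * (60 / 20)
= 3 * 3.0
= 9.0

9.0 per minute


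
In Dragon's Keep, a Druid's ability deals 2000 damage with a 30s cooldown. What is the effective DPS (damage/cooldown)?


DPS = damage / cooldown
= 2000 / 30
= 66.67

66.67 DPS


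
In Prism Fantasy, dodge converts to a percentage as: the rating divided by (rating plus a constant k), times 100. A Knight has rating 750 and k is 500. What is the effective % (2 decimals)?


effective% = rating / (rating + k) * 100
= 750 / (750 + 500) * 100
= 750 / 1250 * 100
= 0.6 * 100
= 60.00%

60.00%


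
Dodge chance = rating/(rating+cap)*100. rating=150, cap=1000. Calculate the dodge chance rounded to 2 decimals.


dodge% = 150 / (150 + 1000) * 100
= 150 / 1150 * 100
= 0.130435 * 100
= 13.04%

13.04%


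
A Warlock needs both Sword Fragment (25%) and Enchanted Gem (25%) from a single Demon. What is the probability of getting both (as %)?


For independent events, P(both) = P(A) * P(B)
= 25% * 25%
= 625 / 100 %
= 6.25%

6.25%


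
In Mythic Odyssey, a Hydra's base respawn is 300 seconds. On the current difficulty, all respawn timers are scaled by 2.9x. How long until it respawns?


Respawn time = base * multiplier
= 300 * 2.9
= 870.0 seconds

870.0 seconds


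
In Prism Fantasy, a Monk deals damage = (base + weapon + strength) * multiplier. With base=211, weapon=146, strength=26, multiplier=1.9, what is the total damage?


Sum base + weapon + str = 211 + 146 + 26 = 383
Multiply by 1.9:
383 * 1.9 = 727.7

727.7 damage


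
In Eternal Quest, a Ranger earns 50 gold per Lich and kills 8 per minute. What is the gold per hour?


Gold per minute = 50 * 8 = 400
Gold per hour = 400 * 60 = 24000

24000 gold/hour


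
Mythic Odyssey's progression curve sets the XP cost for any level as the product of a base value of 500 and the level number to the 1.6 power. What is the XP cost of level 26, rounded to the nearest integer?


XP = 500 * level^1.6
Substitute level = 26:
XP = 500 * 26^1.6
= 500 * 183.6358
= 91818

91818 XP


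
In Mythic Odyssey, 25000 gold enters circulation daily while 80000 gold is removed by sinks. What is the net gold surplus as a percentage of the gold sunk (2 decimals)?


Net gold = 25000 - 80000 = -55000
Inflation rate = net / sunk * 100 = -55000 / 80000 * 100
= -0.6875 * 100
= -68.75%

-68.75%


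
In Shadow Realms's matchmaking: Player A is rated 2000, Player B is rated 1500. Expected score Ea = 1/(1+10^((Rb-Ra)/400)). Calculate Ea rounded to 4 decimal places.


Elo expected score: Ea = 1/(1 + 10^((Rb-Ra)/400))
Rb - Ra = 1500 - 2000 = -500
(Rb-Ra)/400 = -500/400 = -1.25
10^-1.25 = 0.056234
Ea = 1/(1 + 0.056234) = 1/1.056234 = 0.9468

0.9468


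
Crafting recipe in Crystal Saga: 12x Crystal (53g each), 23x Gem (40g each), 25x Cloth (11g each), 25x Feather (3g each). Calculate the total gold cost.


Cost breakdown:
  Crystal: 12 * 53 = 636
  Gem: 23 * 40 = 920
  Cloth: 25 * 11 = 275
  Feather: 25 * 3 = 75
Total = 636 + 920 + 275 + 75 = 1906

1906 gold


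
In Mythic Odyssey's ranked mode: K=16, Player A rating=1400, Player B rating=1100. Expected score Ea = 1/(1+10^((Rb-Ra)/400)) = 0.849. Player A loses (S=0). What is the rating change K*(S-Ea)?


Elo update: delta = K * (S - Ea), where S = 0 (loses)
S - Ea = 0 - 0.849 = -0.849
Rating change = 16 * -0.849
= -13.58

-13.58 rating points


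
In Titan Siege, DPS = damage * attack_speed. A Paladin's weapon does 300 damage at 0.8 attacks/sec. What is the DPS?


DPS = damage * attack_speed
= 300 * 0.8
= 240.0

240.0 DPS


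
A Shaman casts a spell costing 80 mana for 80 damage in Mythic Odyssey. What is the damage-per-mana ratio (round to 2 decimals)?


Efficiency = damage / mana
= 80 / 80
= 1.00

1.00 dmg/mana


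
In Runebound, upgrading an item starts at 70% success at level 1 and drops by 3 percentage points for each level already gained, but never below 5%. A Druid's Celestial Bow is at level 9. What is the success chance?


raw_rate = 70 - 3 * (9 - 1)
= 70 - 3 * 8
= 70 - 24
= 46
Apply floor: max(46, 5) = 46%

46%


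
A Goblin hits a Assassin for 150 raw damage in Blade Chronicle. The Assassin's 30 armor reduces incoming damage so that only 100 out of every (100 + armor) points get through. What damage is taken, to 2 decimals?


actual = 150 * 100 / (100 + 30)
= 150 * 100 / 130
= 15000 / 130
= 115.38

115.38 damage


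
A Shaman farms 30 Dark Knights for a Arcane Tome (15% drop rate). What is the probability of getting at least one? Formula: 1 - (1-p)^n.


P(at least one) = 1 - P(none) = 1 - (1-p)^n
p = 15/100 = 0.15
1 - p = 0.85
(1 - p)^30 = 0.85^30 = 0.007631
P(at least one) = 1 - 0.007631 = 0.9924

0.9924


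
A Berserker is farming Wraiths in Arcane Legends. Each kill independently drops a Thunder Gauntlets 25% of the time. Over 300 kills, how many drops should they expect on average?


Expected drops = kills * (drop_rate / 100)
= 300 * (25 / 100)
= 300 * 0.25
= 75.0

75.0 drops


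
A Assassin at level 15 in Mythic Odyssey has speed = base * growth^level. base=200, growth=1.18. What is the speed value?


value = base * growth^level
= 200 * 1.18^15
= 200 * 11.973748
= 2394.75

2394.75 speed


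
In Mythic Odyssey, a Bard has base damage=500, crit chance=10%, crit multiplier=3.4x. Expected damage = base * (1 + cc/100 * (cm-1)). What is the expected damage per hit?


E[dmg] = base * (1 + crit_chance * (crit_mult - 1))
cc as decimal = 10/100 = 0.1
cm - 1 = 3.4 - 1 = 2.4
Bonus factor = 0.1 * 2.4 = 0.24
Total multiplier = 1 + 0.24 = 1.24
Expected damage = 500 * 1.24 = 620.00

620.00 damage


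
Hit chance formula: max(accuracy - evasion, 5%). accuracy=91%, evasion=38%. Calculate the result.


accuracy - evasion = 91 - 38 = 53
Apply floor: max(53, 5) = 53
Hit chance = 53%

53%


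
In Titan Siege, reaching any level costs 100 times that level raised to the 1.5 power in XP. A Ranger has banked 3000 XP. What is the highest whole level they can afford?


XP = 100 * level^1.5, so level = (XP / 100)^(1/1.5)
= (3000 / 100)^(1/1.5)
= 30.0^0.6667
= 9.6549
Floor: level = 9

level 9


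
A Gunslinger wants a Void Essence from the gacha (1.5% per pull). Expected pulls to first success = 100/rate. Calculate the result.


Expected pulls for a geometric distribution = 1/p = 100 / rate%
= 100 / 1.5
= 66.67

66.67 pulls


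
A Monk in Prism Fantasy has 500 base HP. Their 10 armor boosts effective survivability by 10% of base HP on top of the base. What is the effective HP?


EHP = 500 * (1 + 10/100)
= 500 * (1 + 0.1)
= 500 * 1.1
= 550.0

550.0 EHP


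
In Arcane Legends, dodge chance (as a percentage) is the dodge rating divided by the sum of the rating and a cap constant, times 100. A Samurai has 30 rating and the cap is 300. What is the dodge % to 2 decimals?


dodge% = 30 / (30 + 300) * 100
= 30 / 330 * 100
= 0.090909 * 100
= 9.09%

9.09%


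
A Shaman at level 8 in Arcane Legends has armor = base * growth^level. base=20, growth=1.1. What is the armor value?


value = base * growth^level
= 20 * 1.1^8
= 20 * 2.143589
= 42.87

42.87 armor


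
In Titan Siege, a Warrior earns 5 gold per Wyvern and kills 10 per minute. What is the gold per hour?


Gold per minute = 5 * 10 = 50
Gold per hour = 50 * 60 = 3000

3000 gold/hour


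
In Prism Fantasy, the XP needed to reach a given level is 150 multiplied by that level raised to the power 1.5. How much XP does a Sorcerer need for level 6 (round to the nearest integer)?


XP = 150 * level^1.5
Substitute level = 6:
XP = 150 * 6^1.5
= 150 * 14.6969
= 2205

2205 XP


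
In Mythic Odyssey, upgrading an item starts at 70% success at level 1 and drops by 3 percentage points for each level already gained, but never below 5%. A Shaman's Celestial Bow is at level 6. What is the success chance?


raw_rate = 70 - 3 * (6 - 1)
= 70 - 3 * 5
= 70 - 15
= 55
Apply floor: max(55, 5) = 55%

55%


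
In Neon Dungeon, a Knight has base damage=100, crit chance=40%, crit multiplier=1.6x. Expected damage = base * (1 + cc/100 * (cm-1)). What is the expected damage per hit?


E[dmg] = base * (1 + crit_chance * (crit_mult - 1))
cc as decimal = 40/100 = 0.4
cm - 1 = 1.6 - 1 = 0.6
Bonus factor = 0.4 * 0.6 = 0.24
Total multiplier = 1 + 0.24 = 1.24
Expected damage = 100 * 1.24 = 124.00

124.00 damage


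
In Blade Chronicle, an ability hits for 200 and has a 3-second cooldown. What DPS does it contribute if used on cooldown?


DPS = damage / cooldown
= 200 / 3
= 66.67

66.67 DPS


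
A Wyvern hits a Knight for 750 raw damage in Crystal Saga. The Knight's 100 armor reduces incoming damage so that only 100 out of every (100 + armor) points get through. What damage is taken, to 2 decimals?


actual = 750 * 100 / (100 + 100)
= 750 * 100 / 200
= 75000 / 200
= 375.00

375.00 damage


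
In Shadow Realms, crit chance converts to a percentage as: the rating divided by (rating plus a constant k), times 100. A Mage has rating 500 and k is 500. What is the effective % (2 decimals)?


effective% = rating / (rating + k) * 100
= 500 / (500 + 500) * 100
= 500 / 1000 * 100
= 0.5 * 100
= 50.00%

50.00%


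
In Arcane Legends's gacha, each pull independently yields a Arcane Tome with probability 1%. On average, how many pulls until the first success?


Expected pulls for a geometric distribution = 1/p = 100 / rate%
= 100 / 1
= 100.0

100.0 pulls


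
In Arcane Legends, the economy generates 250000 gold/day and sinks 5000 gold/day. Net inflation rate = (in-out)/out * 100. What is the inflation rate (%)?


Net gold = 250000 - 5000 = 245000
Inflation rate = net / sunk * 100 = 245000 / 5000 * 100
= 49.0 * 100
= 4900.00%

4900.00%


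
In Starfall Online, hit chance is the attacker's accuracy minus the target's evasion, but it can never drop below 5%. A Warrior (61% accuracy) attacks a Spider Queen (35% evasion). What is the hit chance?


accuracy - evasion = 61 - 35 = 26
Apply floor: max(26, 5) = 26
Hit chance = 26%

26%


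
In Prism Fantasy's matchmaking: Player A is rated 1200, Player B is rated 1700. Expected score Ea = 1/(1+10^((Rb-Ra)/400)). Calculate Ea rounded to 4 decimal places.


Elo expected score: Ea = 1/(1 + 10^((Rb-Ra)/400))
Rb - Ra = 1700 - 1200 = 500
(Rb-Ra)/400 = 500/400 = 1.25
10^1.25 = 17.782794
Ea = 1/(1 + 17.782794) = 1/18.782794 = 0.0532

0.0532


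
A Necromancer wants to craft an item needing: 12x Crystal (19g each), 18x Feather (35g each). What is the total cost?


Cost breakdown:
  Crystal: 12 * 19 = 228
  Feather: 18 * 35 = 630
Total = 228 + 630 = 858

858 gold


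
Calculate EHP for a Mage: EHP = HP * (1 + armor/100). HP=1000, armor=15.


EHP = 1000 * (1 + 15/100)
= 1000 * (1 + 0.15)
= 1000 * 1.15
= 1150.0

1150.0 EHP


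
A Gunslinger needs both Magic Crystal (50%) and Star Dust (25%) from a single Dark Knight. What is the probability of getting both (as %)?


For independent events, P(both) = P(A) * P(B)
= 50% * 25%
= 1250 / 100 %
= 12.5%

12.5%


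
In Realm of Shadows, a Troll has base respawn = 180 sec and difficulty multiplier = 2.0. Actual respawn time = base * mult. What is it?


Respawn time = base * multiplier
= 180 * 2.0
= 360.0 seconds

360.0 seconds


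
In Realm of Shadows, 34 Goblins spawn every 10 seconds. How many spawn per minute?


Spawns per minute = count * (60 / interval)
= 34 * (60 / 10)
= 34 * 6.0
= 204.0

204.0 per minute


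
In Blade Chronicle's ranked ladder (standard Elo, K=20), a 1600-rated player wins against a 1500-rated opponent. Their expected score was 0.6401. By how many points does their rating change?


Elo update: delta = K * (S - Ea), where S = 1 (wins)
S - Ea = 1 - 0.6401 = 0.3599
Rating change = 20 * 0.3599
= 7.20

7.20 rating points


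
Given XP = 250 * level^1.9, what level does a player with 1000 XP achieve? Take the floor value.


XP = 250 * level^1.9, so level = (XP / 250)^(1/1.9)
= (1000 / 250)^(1/1.9)
= 4.0^0.5263
= 2.0743
Floor: level = 2

level 2


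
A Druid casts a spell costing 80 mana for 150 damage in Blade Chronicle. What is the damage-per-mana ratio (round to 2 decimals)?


Efficiency = damage / mana
= 150 / 80
= 1.88

1.88 dmg/mana


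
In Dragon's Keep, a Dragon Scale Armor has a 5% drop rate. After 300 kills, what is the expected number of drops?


Expected drops = kills * (drop_rate / 100)
= 300 * (5 / 100)
= 300 * 0.05
= 15.0

15.0 drops


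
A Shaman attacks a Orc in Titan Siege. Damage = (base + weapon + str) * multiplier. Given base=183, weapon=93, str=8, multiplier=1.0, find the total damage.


Sum base + weapon + str = 183 + 93 + 8 = 284
Multiply by 1.0:
284 * 1.0 = 284.0

284.0 damage


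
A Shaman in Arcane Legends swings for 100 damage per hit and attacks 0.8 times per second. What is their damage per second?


DPS = damage * attack_speed
= 100 * 0.8
= 80.0

80.0 DPS


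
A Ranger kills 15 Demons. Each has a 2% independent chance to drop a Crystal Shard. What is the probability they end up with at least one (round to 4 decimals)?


P(at least one) = 1 - P(none) = 1 - (1-p)^n
p = 2/100 = 0.02
1 - p = 0.98
(1 - p)^15 = 0.98^15 = 0.738569
P(at least one) = 1 - 0.738569 = 0.2614

0.2614


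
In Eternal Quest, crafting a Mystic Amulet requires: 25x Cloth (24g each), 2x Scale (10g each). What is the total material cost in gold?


Cost breakdown:
  Cloth: 25 * 24 = 600
  Scale: 2 * 10 = 20
Total = 600 + 20 = 620

620 gold
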